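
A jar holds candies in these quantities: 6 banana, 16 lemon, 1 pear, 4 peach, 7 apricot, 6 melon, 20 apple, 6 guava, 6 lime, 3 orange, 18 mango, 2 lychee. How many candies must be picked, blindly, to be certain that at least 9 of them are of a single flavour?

By the pigeonhole principle, put each drawn candy into a box by flavour. The largest draw with every box below 9 takes min(count, 8) from each flavour; flavours with fewer than 8 contribute all they have.
Σ min(cᵢ, 8) = 6 + 8 + 1 + 4 + 7 + 6 + 8 + 6 + 6 + 3 + 8 + 2 = 65.
Draw number 65 + 1 = 66 must push one box to 9.

66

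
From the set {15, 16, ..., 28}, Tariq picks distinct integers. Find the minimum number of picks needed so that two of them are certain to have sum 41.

9

A set avoiding the sum 41 can contain at most one of each pair {x, 41−x}, plus the 2 elements whose complement lies outside the range.
The integers 21, …, 28 (8 of them) are such a set: any two sum to at least 21+22 = 43 > 41.
Any 9th integer completes one of the 6 pairs, so 9 choices force a sum of 41.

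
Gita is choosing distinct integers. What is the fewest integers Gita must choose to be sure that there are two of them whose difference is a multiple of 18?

Integers whose pairwise differences are multiples of 18 are exactly those sharing a remainder mod 18. The 18 residue classes mod 18 are the pigeonholes.
With 18 integers one could put 1 in each residue class and have no class reach 2.
The 19th integer pushes some class to 2, so 18·1 + 1 = 19.

19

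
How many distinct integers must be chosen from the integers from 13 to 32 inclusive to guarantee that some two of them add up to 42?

13

Group the elements by complementary pair {x, 42−x}: {13,29}, {14,28}, {15,27}, …, giving 8 two-element pairs, the single value 21 (it cannot pair with itself since the integers are distinct), and 3 integers whose partner 42−x falls outside [13,32].
By the pigeonhole principle, treating each of those 12 groups as a pigeonhole, one can pick one integer per group — 12 integers — with no two summing to 42.
The 13th integer lands in an occupied pair, forcing a sum of 42.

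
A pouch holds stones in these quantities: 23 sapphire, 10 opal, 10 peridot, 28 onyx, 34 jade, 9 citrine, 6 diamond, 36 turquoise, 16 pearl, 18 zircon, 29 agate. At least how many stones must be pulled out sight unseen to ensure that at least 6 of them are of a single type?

56

The 11 types are the holes; the stones drawn are the pigeons.
To avoid 6 of any one type, the worst case takes at most 5 of each type.
That gives 5 + 5 + 5 + 5 + 5 + 5 + 5 + 5 + 5 + 5 + 5 = 55 stones with no type reaching 6.
The next stone forces some type to 6, so 55 + 1 = 56.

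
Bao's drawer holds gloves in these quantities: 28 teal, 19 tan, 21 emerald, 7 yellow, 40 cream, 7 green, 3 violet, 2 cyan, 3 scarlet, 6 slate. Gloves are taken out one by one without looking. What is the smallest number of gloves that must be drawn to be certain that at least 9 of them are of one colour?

An adversary could hand out at most 8 gloves per colour (6 colours run out sooner): 8 + 8 + 8 + 7 + 8 + 7 + 3 + 2 + 3 + 6 = 60 gloves and still no colour has 9.
Pigeonhole: one more glove lands in a colour already at 8, so 61 draws are enough and 60 are not.

61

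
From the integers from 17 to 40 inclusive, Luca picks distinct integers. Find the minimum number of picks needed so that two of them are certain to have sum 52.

16

Two chosen integers sum to 52 exactly when both halves of some pair {x, 52−x} with 17 ≤ x ≤ 52−x ≤ 35 are chosen — 9 such pairs.
The remaining 6 elements (those with no distinct partner in range) can never complete a 52-sum, so the worst case takes all of them and one from each pair: 6 + 9 = 15.
The 16th integer has to be the second member of some pair, so 15 + 1 = 16.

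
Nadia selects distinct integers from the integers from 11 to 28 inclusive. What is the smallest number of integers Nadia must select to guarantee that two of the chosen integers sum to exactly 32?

A set avoiding the sum 32 can contain at most one of each pair {x, 32−x}, plus the 8 elements whose complement lies outside the range or equal to its own complement.
The integers 16, …, 28 (13 of them) are such a set: any two sum to at least 16+17 = 33 > 32.
Pigeonhole: any 14th integer completes one of the 5 pairs, so 14 choices force a sum of 32.

14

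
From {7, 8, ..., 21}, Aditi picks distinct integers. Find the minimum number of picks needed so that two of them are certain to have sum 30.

10

A set avoiding the sum 30 can contain at most one of each pair {x, 30−x}, plus the 3 elements whose complement lies outside the range or equal to its own complement.
The integers 7, …, 15 (9 of them) are such a set: any two sum to at least 7+8 = 15 and at most 14+15 = 29 < 30.
Pigeonhole: any 10th integer completes one of the 6 pairs, so 10 choices force a sum of 30.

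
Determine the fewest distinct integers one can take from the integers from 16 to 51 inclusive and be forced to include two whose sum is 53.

Group the elements by complementary pair {x, 53−x}: {16,37}, {17,36}, {18,35}, …, giving 11 two-element pairs and 14 integers whose partner 53−x falls outside [16,51].
Treating each of those 25 groups as a pigeonhole, one can pick one integer per group — 25 integers — with no two summing to 53.
The 26th integer lands in an occupied pair, forcing a sum of 53.

26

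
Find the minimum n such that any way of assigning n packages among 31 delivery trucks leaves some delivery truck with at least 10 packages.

280

With 279 packages one could put exactly 9 in each of the 31 delivery trucks, and no delivery truck would reach 10.
By the pigeonhole principle, one more package must land in a delivery truck that already has 9, giving it 10.
So 31 × 9 + 1 = 280 packages are required.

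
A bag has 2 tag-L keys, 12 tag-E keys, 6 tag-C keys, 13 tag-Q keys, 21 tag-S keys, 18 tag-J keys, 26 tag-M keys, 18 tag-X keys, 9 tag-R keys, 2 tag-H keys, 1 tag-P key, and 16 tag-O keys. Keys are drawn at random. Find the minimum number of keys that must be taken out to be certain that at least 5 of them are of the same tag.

Pigeonhole: the 12 tags are the holes; the keys drawn are the pigeons.
To avoid 5 of any one tag, the worst case takes at most 4 of each tag, or every key of a tag that has fewer than 4.
That gives 2 + 4 + 4 + 4 + 4 + 4 + 4 + 4 + 4 + 2 + 1 + 4 = 41 keys with no tag reaching 5.
The next key forces some tag to 5, so 41 + 1 = 42.

42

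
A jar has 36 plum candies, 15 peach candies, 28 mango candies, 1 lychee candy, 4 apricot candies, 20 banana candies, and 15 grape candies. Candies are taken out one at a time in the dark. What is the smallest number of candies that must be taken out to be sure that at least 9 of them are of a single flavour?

46

The 7 flavours are the holes; the candies drawn are the pigeons.
To avoid 9 of any one flavour, the worst case takes at most 8 of each flavour, or every candy of a flavour that has fewer than 8.
That gives 8 + 8 + 8 + 1 + 4 + 8 + 8 = 45 candies with no flavour reaching 9.
The next candy forces some flavour to 9, so 45 + 1 = 46.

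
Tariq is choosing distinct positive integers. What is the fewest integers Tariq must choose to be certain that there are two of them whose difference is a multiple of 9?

Integers whose pairwise differences are multiples of 9 are exactly those sharing a remainder mod 9. Pigeonhole: the 9 residue classes mod 9 are the pigeonholes.
With 9 integers one could put 1 in each residue class and have no class reach 2.
The 10th integer pushes some class to 2, so 9·1 + 1 = 10.

10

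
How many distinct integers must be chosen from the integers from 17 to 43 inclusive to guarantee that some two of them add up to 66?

18

Two chosen integers sum to 66 exactly when both halves of some pair {x, 66−x} with 23 ≤ x ≤ 66−x ≤ 43 are chosen — 10 such pairs.
The remaining 7 elements (those with no distinct partner in range) can never complete a 66-sum, so the worst case takes all of them and one from each pair: 7 + 10 = 17.
The 18th integer has to be the second member of some pair, so 17 + 1 = 18.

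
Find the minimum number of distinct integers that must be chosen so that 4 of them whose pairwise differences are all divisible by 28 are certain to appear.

85

Integers whose pairwise differences are multiples of 28 are exactly those sharing a remainder mod 28. By pigeonhole, the 28 residue classes mod 28 are the pigeonholes.
With 84 integers one could put 3 in each residue class and have no class reach 4.
The 85th integer pushes some class to 4, so 28·3 + 1 = 85.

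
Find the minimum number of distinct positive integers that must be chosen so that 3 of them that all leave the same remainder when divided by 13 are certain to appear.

27

Pigeonhole: the 13 residue classes mod 13 are the pigeonholes.
With 26 integers one could put 2 in each residue class and have no class reach 3.
The 27th integer pushes some class to 3, so 13·2 + 1 = 27.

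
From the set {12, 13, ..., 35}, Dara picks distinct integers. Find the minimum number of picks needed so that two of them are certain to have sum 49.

Group the elements by complementary pair {x, 49−x}: {14,35}, {15,34}, {16,33}, …, giving 11 two-element pairs and 2 integers whose partner 49−x falls outside [12,35].
Treating each of those 13 groups as a pigeonhole, one can pick one integer per group — 13 integers — with no two summing to 49.
The 14th integer lands in an occupied pair, forcing a sum of 49.

14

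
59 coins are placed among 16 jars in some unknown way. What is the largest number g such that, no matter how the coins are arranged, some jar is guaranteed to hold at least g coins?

4

The 16 jars are the holes and the 59 coins are the pigeons.
If every jar held at most 3 coins, the total would be at most 16 × 3 = 48, which is less than 59.
So some jar holds at least ⌈59/16⌉ = 4 coins.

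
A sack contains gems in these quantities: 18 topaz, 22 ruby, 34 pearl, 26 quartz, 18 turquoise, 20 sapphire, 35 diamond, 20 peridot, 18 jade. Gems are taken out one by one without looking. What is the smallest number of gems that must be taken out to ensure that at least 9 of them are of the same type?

73

Put each drawn gem into a box by type. The largest draw with every box below 9 takes min(count, 8) from each type.
Σ min(cᵢ, 8) = 8 + 8 + 8 + 8 + 8 + 8 + 8 + 8 + 8 = 72.
Draw number 72 + 1 = 73 must push one box to 9.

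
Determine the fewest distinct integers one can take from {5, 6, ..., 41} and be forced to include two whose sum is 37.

24

Group the elements by complementary pair {x, 37−x}: {5,32}, {6,31}, {7,30}, …, giving 14 two-element pairs and 9 integers whose partner 37−x falls outside [5,41].
Treating each of those 23 groups as a pigeonhole, one can pick one integer per group — 23 integers — with no two summing to 37.
The 24th integer lands in an occupied pair, forcing a sum of 37.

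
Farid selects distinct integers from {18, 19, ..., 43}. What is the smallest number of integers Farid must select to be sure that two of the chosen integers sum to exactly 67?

Group the elements by complementary pair {x, 67−x}: {24,43}, {25,42}, {26,41}, …, giving 10 two-element pairs and 6 integers whose partner 67−x falls outside [18,43].
Treating each of those 16 groups as a pigeonhole, one can pick one integer per group — 16 integers — with no two summing to 67.
The 17th integer lands in an occupied pair, forcing a sum of 67.

17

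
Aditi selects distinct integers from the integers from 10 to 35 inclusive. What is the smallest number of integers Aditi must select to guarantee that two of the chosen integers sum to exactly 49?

16

Group the elements by complementary pair {x, 49−x}: {14,35}, {15,34}, {16,33}, …, giving 11 two-element pairs and 4 integers whose partner 49−x falls outside [10,35].
Treating each of those 15 groups as a pigeonhole, one can pick one integer per group — 15 integers — with no two summing to 49.
The 16th integer lands in an occupied pair, forcing a sum of 49.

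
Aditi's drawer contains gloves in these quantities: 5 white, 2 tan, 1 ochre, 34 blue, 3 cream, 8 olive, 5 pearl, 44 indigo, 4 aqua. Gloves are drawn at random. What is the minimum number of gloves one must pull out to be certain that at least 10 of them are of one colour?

By pigeonhole, put each drawn glove into a box by colour. The largest draw with every box below 10 takes min(count, 9) from each colour; colours with fewer than 9 contribute all they have.
Σ min(cᵢ, 9) = 5 + 2 + 1 + 9 + 3 + 8 + 5 + 9 + 4 = 46.
Draw number 46 + 1 = 47 must push one box to 10.

47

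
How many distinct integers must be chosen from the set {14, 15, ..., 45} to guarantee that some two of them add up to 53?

20

Group the elements by complementary pair {x, 53−x}: {14,39}, {15,38}, {16,37}, …, giving 13 two-element pairs and 6 integers whose partner 53−x falls outside [14,45].
By the pigeonhole principle, treating each of those 19 groups as a pigeonhole, one can pick one integer per group — 19 integers — with no two summing to 53.
The 20th integer lands in an occupied pair, forcing a sum of 53.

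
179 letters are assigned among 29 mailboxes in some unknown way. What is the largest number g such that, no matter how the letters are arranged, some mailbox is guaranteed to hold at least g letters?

Pigeonhole: the 29 mailboxes are the holes and the 179 letters are the pigeons.
If every mailbox held at most 6 letters, the total would be at most 29 × 6 = 174, which is less than 179.
So some mailbox holds at least ⌈179/29⌉ = 7 letters.

7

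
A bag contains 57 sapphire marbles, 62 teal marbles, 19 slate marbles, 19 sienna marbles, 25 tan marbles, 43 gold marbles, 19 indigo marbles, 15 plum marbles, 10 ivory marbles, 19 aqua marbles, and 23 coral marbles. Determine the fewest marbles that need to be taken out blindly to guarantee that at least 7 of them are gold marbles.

275

In the worst case for collecting gold marbles, every non-gold marble comes out first.
There are 57 + 62 + 19 + 19 + 25 + 19 + 15 + 10 + 19 + 23 = 268 non-gold marbles altogether.
After those, each further marble must be gold, so 268 + 7 = 275 draws guarantee 7 gold marbles.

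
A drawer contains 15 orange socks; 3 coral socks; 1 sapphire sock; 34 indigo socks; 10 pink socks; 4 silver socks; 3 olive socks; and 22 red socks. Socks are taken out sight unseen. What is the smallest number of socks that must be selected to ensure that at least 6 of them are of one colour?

32

By pigeonhole, the 8 colours are the holes; the socks drawn are the pigeons.
To avoid 6 of any one colour, the worst case takes at most 5 of each colour, or every sock of a colour that has fewer than 5.
That gives 5 + 3 + 1 + 5 + 5 + 4 + 3 + 5 = 31 socks with no colour reaching 6.
The next sock forces some colour to 6, so 31 + 1 = 32.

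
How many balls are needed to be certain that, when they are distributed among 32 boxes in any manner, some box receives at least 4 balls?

With 96 balls one could put exactly 3 in each of the 32 boxes, and no box would reach 4.
By the pigeonhole principle, one more ball must land in a box that already has 3, giving it 4.
So 32 × 3 + 1 = 97 balls are required.

97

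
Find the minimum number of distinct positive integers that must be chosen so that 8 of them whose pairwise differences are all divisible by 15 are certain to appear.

Integers whose pairwise differences are multiples of 15 are exactly those sharing a remainder mod 15. Pigeonhole: the 15 residue classes mod 15 are the pigeonholes.
With 105 integers one could put 7 in each residue class and have no class reach 8.
The 106th integer pushes some class to 8, so 15·7 + 1 = 106.

106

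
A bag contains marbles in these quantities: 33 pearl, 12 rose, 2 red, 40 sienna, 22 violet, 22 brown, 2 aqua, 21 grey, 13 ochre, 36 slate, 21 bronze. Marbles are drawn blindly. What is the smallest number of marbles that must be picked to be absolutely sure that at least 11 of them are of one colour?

95

Put each drawn marble into a box by colour. The largest draw with every box below 11 takes min(count, 10) from each colour; colours with fewer than 10 contribute all they have.
Σ min(cᵢ, 10) = 10 + 10 + 2 + 10 + 10 + 10 + 2 + 10 + 10 + 10 + 10 = 94.
Draw number 94 + 1 = 95 must push one box to 11.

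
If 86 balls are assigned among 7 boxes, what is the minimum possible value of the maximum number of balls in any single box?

13

By pigeonhole, the 7 boxes are the holes and the 86 balls are the pigeons.
If every box held at most 12 balls, the total would be at most 7 × 12 = 84, which is less than 86.
So some box holds at least ⌈86/7⌉ = 13 balls.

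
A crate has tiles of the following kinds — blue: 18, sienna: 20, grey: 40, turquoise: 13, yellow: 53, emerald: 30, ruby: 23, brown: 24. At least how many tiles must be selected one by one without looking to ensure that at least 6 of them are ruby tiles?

204

In the worst case for collecting ruby tiles, every non-ruby tile comes out first.
There are 18 + 20 + 40 + 13 + 53 + 30 + 24 = 198 non-ruby tiles altogether.
After those, each further tile must be ruby, so 198 + 6 = 204 draws guarantee 6 ruby tiles.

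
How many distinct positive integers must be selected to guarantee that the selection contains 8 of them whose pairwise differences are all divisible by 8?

Integers whose pairwise differences are multiples of 8 are exactly those sharing a remainder mod 8. Pigeonhole: the 8 residue classes mod 8 are the pigeonholes.
With 56 integers one could put 7 in each residue class and have no class reach 8.
The 57th integer pushes some class to 8, so 8·7 + 1 = 57.

57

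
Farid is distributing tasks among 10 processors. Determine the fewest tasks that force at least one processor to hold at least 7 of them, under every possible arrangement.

With 60 tasks one could put exactly 6 in each of the 10 processors, and no processor would reach 7.
By the pigeonhole principle, one more task must land in a processor that already has 6, giving it 7.
So 10 × 6 + 1 = 61 tasks are required.

61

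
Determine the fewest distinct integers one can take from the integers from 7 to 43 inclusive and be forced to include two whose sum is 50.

A set avoiding the sum 50 can contain at most one of each pair {x, 50−x}, plus the 1 element equal to its own complement.
The integers 25, …, 43 (19 of them) are such a set: any two sum to at least 25+26 = 51 > 50.
Any 20th integer completes one of the 18 pairs, so 20 choices force a sum of 50.

20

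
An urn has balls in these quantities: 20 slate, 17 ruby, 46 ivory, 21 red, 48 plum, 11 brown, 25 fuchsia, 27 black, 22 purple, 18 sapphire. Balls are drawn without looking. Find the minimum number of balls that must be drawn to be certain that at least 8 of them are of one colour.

71

By pigeonhole, the 10 colours are the holes; the balls drawn are the pigeons.
To avoid 8 of any one colour, the worst case takes at most 7 of each colour.
That gives 7 + 7 + 7 + 7 + 7 + 7 + 7 + 7 + 7 + 7 = 70 balls with no colour reaching 8.
The next ball forces some colour to 8, so 70 + 1 = 71.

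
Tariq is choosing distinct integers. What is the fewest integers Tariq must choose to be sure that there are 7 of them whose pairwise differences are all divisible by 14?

85

Integers whose pairwise differences are multiples of 14 are exactly those sharing a remainder mod 14. Pigeonhole: the 14 residue classes mod 14 are the pigeonholes.
With 84 integers one could put 6 in each residue class and have no class reach 7.
The 85th integer pushes some class to 7, so 14·6 + 1 = 85.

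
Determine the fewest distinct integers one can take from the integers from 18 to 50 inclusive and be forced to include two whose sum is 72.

20

Two chosen integers sum to 72 exactly when both halves of some pair {x, 72−x} with 22 ≤ x ≤ 72−x ≤ 50 are chosen — 14 such pairs.
The remaining 5 elements (those with no distinct partner in range) can never complete a 72-sum, so the worst case takes all of them and one from each pair: 5 + 14 = 19.
The 20th integer has to be the second member of some pair, so 19 + 1 = 20.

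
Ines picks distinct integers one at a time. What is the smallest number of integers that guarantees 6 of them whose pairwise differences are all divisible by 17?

Integers whose pairwise differences are multiples of 17 are exactly those sharing a remainder mod 17. The 17 residue classes mod 17 are the pigeonholes.
With 85 integers one could put 5 in each residue class and have no class reach 6.
The 86th integer pushes some class to 6, so 17·5 + 1 = 86.

86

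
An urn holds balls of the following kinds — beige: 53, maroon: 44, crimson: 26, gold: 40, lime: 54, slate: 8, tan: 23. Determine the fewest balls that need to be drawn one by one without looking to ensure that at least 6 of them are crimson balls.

228

In the worst case for collecting crimson balls, every non-crimson ball comes out first.
There are 53 + 44 + 40 + 54 + 8 + 23 = 222 non-crimson balls altogether.
After those, each further ball must be crimson, so 222 + 6 = 228 draws guarantee 6 crimson balls.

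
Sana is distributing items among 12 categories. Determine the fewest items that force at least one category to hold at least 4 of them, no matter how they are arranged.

37

With 36 items one could put exactly 3 in each of the 12 categories, and no category would reach 4.
One more item must land in a category that already has 3, giving it 4.
So 12 × 3 + 1 = 37 items are required.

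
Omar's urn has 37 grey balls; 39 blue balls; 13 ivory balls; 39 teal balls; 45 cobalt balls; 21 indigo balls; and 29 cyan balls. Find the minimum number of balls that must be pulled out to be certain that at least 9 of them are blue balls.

In the worst case for collecting blue balls, every non-blue ball comes out first.
There are 37 + 13 + 39 + 45 + 21 + 29 = 184 non-blue balls altogether.
After those, each further ball must be blue, so 184 + 9 = 193 draws guarantee 9 blue balls.

193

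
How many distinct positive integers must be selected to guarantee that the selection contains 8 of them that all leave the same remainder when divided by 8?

By the pigeonhole principle, the 8 residue classes mod 8 are the pigeonholes.
With 56 integers one could put 7 in each residue class and have no class reach 8.
The 57th integer pushes some class to 8, so 8·7 + 1 = 57.

57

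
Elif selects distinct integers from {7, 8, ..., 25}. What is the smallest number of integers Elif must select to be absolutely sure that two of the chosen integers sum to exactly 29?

Group the elements by complementary pair {x, 29−x}: {7,22}, {8,21}, {9,20}, …, giving 8 two-element pairs and 3 integers whose partner 29−x falls outside [7,25].
By pigeonhole, treating each of those 11 groups as a pigeonhole, one can pick one integer per group — 11 integers — with no two summing to 29.
The 12th integer lands in an occupied pair, forcing a sum of 29.

12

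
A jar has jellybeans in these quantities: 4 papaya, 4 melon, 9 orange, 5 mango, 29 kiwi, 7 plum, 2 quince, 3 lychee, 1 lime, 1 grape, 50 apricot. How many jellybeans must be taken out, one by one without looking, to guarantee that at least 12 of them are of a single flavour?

59

An adversary could hand out at most 11 jellybeans per flavour (9 flavours run out sooner): 4 + 4 + 9 + 5 + 11 + 7 + 2 + 3 + 1 + 1 + 11 = 58 jellybeans and still no flavour has 12.
Pigeonhole: one more jellybean lands in a flavour already at 11, so 59 draws are enough and 58 are not.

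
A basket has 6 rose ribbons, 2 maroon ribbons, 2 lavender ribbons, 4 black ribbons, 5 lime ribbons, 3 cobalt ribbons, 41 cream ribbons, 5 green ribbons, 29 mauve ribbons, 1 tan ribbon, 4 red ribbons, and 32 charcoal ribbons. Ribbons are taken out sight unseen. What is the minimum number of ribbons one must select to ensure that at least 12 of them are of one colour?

An adversary could hand out at most 11 ribbons per colour (9 colours run out sooner): 6 + 2 + 2 + 4 + 5 + 3 + 11 + 5 + 11 + 1 + 4 + 11 = 65 ribbons and still no colour has 12.
Pigeonhole: one more ribbon lands in a colour already at 11, so 66 draws are enough and 65 are not.

66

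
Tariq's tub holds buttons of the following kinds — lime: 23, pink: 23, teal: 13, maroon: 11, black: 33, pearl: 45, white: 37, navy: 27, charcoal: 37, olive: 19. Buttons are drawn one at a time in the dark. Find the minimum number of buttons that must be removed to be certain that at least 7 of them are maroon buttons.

In the worst case for collecting maroon buttons, every non-maroon button comes out first.
There are 23 + 23 + 13 + 33 + 45 + 37 + 27 + 37 + 19 = 257 non-maroon buttons altogether.
After those, each further button must be maroon, so 257 + 7 = 264 draws guarantee 7 maroon buttons.

264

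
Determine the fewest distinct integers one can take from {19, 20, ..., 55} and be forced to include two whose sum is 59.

A set avoiding the sum 59 can contain at most one of each pair {x, 59−x}, plus the 15 elements whose complement lies outside the range.
The integers 30, …, 55 (26 of them) are such a set: any two sum to at least 30+31 = 61 > 59.
By pigeonhole, any 27th integer completes one of the 11 pairs, so 27 choices force a sum of 59.

27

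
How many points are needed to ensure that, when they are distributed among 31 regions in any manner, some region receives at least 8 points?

With 217 points one could put exactly 7 in each of the 31 regions, and no region would reach 8.
One more point must land in a region that already has 7, giving it 8.
So 31 × 7 + 1 = 218 points are required.

218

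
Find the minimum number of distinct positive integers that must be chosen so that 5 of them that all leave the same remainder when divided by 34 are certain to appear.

137

By pigeonhole, the 34 residue classes mod 34 are the pigeonholes.
With 136 integers one could put 4 in each residue class and have no class reach 5.
The 137th integer pushes some class to 5, so 34·4 + 1 = 137.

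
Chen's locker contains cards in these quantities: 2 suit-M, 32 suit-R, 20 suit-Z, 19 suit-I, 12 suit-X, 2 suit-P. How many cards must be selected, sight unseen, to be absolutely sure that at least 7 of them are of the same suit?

29

By pigeonhole, the 6 suits are the holes; the cards drawn are the pigeons.
To avoid 7 of any one suit, the worst case takes at most 6 of each suit, or every card of a suit that has fewer than 6.
That gives 2 + 6 + 6 + 6 + 6 + 2 = 28 cards with no suit reaching 7.
The next card forces some suit to 7, so 28 + 1 = 29.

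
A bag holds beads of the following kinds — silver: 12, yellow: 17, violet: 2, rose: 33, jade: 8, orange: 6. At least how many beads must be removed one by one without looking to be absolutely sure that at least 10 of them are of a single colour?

44

An adversary could hand out at most 9 beads per colour (violet, jade, orange run out sooner): 9 + 9 + 2 + 9 + 8 + 6 = 43 beads and still no colour has 10.
By pigeonhole, one more bead lands in a colour already at 9, so 44 draws are enough and 43 are not.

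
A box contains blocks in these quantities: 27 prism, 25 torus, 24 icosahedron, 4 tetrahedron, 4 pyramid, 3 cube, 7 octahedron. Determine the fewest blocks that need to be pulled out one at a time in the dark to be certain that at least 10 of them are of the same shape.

An adversary could hand out at most 9 blocks per shape (4 shapes run out sooner): 9 + 9 + 9 + 4 + 4 + 3 + 7 = 45 blocks and still no shape has 10.
By the pigeonhole principle, one more block lands in a shape already at 9, so 46 draws are enough and 45 are not.

46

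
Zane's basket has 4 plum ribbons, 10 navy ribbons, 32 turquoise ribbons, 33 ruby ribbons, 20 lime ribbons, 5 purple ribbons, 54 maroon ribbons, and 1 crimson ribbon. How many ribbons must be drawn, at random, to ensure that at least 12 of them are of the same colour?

By pigeonhole, put each drawn ribbon into a box by colour. The largest draw with every box below 12 takes min(count, 11) from each colour; colours with fewer than 11 contribute all they have.
Σ min(cᵢ, 11) = 4 + 10 + 11 + 11 + 11 + 5 + 11 + 1 = 64.
Draw number 64 + 1 = 65 must push one box to 12.

65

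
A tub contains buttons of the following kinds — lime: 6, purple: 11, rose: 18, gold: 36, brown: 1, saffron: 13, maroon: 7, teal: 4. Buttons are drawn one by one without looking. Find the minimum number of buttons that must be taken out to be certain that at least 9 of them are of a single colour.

Put each drawn button into a box by colour. The largest draw with every box below 9 takes min(count, 8) from each colour; colours with fewer than 8 contribute all they have.
Σ min(cᵢ, 8) = 6 + 8 + 8 + 8 + 1 + 8 + 7 + 4 = 50.
Draw number 50 + 1 = 51 must push one box to 9.

51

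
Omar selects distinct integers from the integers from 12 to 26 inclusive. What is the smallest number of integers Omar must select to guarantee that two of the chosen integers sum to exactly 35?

Two chosen integers sum to 35 exactly when both halves of some pair {x, 35−x} with 12 ≤ x ≤ 35−x ≤ 23 are chosen — 6 such pairs.
The remaining 3 elements (those with no distinct partner in range) can never complete a 35-sum, so the worst case takes all of them and one from each pair: 3 + 6 = 9.
By pigeonhole, the 10th integer has to be the second member of some pair, so 9 + 1 = 10.

10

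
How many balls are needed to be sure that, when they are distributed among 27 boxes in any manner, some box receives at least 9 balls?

217

With 216 balls one could put exactly 8 in each of the 27 boxes, and no box would reach 9.
By pigeonhole, one more ball must land in a box that already has 8, giving it 9.
So 27 × 8 + 1 = 217 balls are required.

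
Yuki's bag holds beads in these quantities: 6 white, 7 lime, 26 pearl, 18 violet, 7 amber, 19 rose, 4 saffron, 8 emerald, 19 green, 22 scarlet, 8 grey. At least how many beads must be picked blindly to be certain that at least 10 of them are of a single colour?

By pigeonhole, the 11 colours are the holes; the beads drawn are the pigeons.
To avoid 10 of any one colour, the worst case takes at most 9 of each colour, or every bead of a colour that has fewer than 9.
That gives 6 + 7 + 9 + 9 + 7 + 9 + 4 + 8 + 9 + 9 + 8 = 85 beads with no colour reaching 10.
The next bead forces some colour to 10, so 85 + 1 = 86.

86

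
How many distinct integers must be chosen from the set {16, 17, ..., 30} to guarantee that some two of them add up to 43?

Two chosen integers sum to 43 exactly when both halves of some pair {x, 43−x} with 16 ≤ x ≤ 43−x ≤ 27 are chosen — 6 such pairs.
The remaining 3 elements (those with no distinct partner in range) can never complete a 43-sum, so the worst case takes all of them and one from each pair: 3 + 6 = 9.
The 10th integer has to be the second member of some pair, so 9 + 1 = 10.

10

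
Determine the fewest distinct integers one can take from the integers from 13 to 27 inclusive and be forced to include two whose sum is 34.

12

Two chosen integers sum to 34 exactly when both halves of some pair {x, 34−x} with 13 ≤ x ≤ 34−x ≤ 21 are chosen — 4 such pairs.
The remaining 7 elements (those with no distinct partner in range) can never complete a 34-sum, so the worst case takes all of them and one from each pair: 7 + 4 = 11.
By the pigeonhole principle, the 12th integer has to be the second member of some pair, so 11 + 1 = 12.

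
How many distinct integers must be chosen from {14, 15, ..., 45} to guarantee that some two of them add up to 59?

17

Group the elements by complementary pair {x, 59−x}: {14,45}, {15,44}, {16,43}, …, giving 16 two-element pairs.
Treating each of those 16 groups as a pigeonhole, one can pick one integer per group — 16 integers — with no two summing to 59.
The 17th integer lands in an occupied pair, forcing a sum of 59.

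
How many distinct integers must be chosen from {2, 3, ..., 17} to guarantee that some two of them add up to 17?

A set avoiding the sum 17 can contain at most one of each pair {x, 17−x}, plus the 2 elements whose complement lies outside the range.
The integers 9, …, 17 (9 of them) are such a set: any two sum to at least 9+10 = 19 > 17.
Pigeonhole: any 10th integer completes one of the 7 pairs, so 10 choices force a sum of 17.

10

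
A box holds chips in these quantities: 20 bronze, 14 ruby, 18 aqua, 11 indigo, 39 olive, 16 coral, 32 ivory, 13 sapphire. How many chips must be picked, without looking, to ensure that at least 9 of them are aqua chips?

In the worst case for collecting aqua chips, every non-aqua chip comes out first.
There are 20 + 14 + 11 + 39 + 16 + 32 + 13 = 145 non-aqua chips altogether.
After those, each further chip must be aqua, so 145 + 9 = 154 draws guarantee 9 aqua chips.

154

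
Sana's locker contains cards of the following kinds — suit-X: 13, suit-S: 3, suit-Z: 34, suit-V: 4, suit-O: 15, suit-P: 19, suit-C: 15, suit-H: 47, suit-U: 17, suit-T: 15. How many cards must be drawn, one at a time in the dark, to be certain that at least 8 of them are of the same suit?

64

Put each drawn card into a box by suit. The largest draw with every box below 8 takes min(count, 7) from each suit; suits with fewer than 7 contribute all they have.
Σ min(cᵢ, 7) = 7 + 3 + 7 + 4 + 7 + 7 + 7 + 7 + 7 + 7 = 63.
Draw number 63 + 1 = 64 must push one box to 8.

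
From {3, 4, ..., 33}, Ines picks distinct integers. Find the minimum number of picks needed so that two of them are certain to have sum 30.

20

Two chosen integers sum to 30 exactly when both halves of some pair {x, 30−x} with 3 ≤ x ≤ 30−x ≤ 27 are chosen — 12 such pairs.
The remaining 7 elements (those with no distinct partner in range) can never complete a 30-sum, so the worst case takes all of them and one from each pair: 7 + 12 = 19.
By the pigeonhole principle, the 20th integer has to be the second member of some pair, so 19 + 1 = 20.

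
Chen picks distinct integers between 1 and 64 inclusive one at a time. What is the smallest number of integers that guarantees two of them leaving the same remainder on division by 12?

By the pigeonhole principle, the 12 residue classes mod 12 are the pigeonholes.
With 12 integers one could put 1 in each residue class and have no class reach 2.
The 13th integer pushes some class to 2, so 12·1 + 1 = 13.

13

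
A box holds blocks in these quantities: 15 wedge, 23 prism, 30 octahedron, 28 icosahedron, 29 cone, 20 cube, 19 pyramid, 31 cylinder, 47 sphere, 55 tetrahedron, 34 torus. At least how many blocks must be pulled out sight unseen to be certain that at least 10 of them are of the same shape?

100

An adversary could hand out at most 9 blocks per shape: 9 + 9 + 9 + 9 + 9 + 9 + 9 + 9 + 9 + 9 + 9 = 99 blocks and still no shape has 10.
By the pigeonhole principle, one more block lands in a shape already at 9, so 100 draws are enough and 99 are not.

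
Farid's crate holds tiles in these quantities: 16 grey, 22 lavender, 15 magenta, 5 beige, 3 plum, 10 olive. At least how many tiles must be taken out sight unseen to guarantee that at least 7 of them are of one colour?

33

Pigeonhole: put each drawn tile into a box by colour. The largest draw with every box below 7 takes min(count, 6) from each colour; colours with fewer than 6 contribute all they have.
Σ min(cᵢ, 6) = 6 + 6 + 6 + 5 + 3 + 6 = 32.
Draw number 32 + 1 = 33 must push one box to 7.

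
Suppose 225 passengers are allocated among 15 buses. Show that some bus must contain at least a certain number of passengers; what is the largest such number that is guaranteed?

The 15 buses are the holes and the 225 passengers are the pigeons.
If every bus held at most 14 passengers, the total would be at most 15 × 14 = 210, which is less than 225.
So some bus holds at least ⌈225/15⌉ = 15 passengers.

15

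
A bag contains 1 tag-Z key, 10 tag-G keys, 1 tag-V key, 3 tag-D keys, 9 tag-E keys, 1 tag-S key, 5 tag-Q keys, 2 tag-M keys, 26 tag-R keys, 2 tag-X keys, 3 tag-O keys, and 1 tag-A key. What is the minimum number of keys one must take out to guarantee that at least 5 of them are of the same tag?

31

An adversary could hand out at most 4 keys per tag (8 tags run out sooner): 1 + 4 + 1 + 3 + 4 + 1 + 4 + 2 + 4 + 2 + 3 + 1 = 30 keys and still no tag has 5.
By the pigeonhole principle, one more key lands in a tag already at 4, so 31 draws are enough and 30 are not.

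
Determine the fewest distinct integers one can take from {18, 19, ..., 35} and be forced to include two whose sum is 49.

A set avoiding the sum 49 can contain at most one of each pair {x, 49−x}, plus the 4 elements whose complement lies outside the range.
The integers 25, …, 35 (11 of them) are such a set: any two sum to at least 25+26 = 51 > 49.
By pigeonhole, any 12th integer completes one of the 7 pairs, so 12 choices force a sum of 49.

12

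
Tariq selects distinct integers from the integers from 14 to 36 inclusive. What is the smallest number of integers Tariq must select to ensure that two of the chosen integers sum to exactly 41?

Group the elements by complementary pair {x, 41−x}: {14,27}, {15,26}, {16,25}, …, giving 7 two-element pairs and 9 integers whose partner 41−x falls outside [14,36].
Treating each of those 16 groups as a pigeonhole, one can pick one integer per group — 16 integers — with no two summing to 41.
The 17th integer lands in an occupied pair, forcing a sum of 41.

17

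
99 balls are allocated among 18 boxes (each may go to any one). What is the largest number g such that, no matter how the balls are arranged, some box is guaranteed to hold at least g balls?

By the pigeonhole principle, the 18 boxes are the holes and the 99 balls are the pigeons.
If every box held at most 5 balls, the total would be at most 18 × 5 = 90, which is less than 99.
So some box holds at least ⌈99/18⌉ = 6 balls.

6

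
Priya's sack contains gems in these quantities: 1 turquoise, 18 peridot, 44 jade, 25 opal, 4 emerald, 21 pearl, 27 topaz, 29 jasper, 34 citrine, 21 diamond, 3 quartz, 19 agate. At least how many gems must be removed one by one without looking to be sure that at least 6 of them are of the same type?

By pigeonhole, the 12 types are the holes; the gems drawn are the pigeons.
To avoid 6 of any one type, the worst case takes at most 5 of each type, or every gem of a type that has fewer than 5.
That gives 1 + 5 + 5 + 5 + 4 + 5 + 5 + 5 + 5 + 5 + 3 + 5 = 53 gems with no type reaching 6.
The next gem forces some type to 6, so 53 + 1 = 54.

54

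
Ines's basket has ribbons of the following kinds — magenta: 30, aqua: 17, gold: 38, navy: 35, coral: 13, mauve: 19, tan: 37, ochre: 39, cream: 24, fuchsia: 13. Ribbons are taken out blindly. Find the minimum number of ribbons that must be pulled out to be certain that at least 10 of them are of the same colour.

The 10 colours are the holes; the ribbons drawn are the pigeons.
To avoid 10 of any one colour, the worst case takes at most 9 of each colour.
That gives 9 + 9 + 9 + 9 + 9 + 9 + 9 + 9 + 9 + 9 = 90 ribbons with no colour reaching 10.
The next ribbon forces some colour to 10, so 90 + 1 = 91.

91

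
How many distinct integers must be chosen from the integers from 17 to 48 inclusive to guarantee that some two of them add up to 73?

21

A set avoiding the sum 73 can contain at most one of each pair {x, 73−x}, plus the 8 elements whose complement lies outside the range.
The integers 17, …, 36 (20 of them) are such a set: any two sum to at least 17+18 = 35 and at most 35+36 = 71 < 73.
Any 21st integer completes one of the 12 pairs, so 21 choices force a sum of 73.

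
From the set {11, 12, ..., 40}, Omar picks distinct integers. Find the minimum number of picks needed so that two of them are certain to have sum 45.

A set avoiding the sum 45 can contain at most one of each pair {x, 45−x}, plus the 6 elements whose complement lies outside the range.
The integers 23, …, 40 (18 of them) are such a set: any two sum to at least 23+24 = 47 > 45.
Any 19th integer completes one of the 12 pairs, so 19 choices force a sum of 45.

19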